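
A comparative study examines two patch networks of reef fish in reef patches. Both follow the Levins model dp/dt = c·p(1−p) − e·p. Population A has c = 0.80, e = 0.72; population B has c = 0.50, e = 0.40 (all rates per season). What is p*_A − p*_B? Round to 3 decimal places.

A: p*_A = 1 − 0.72/0.80 = 0.1000.
B: p*_B = 1 − 0.40/0.50 = 0.2000.
p*_A − p*_B = 0.1000 − 0.2000 = -0.1000.

-0.100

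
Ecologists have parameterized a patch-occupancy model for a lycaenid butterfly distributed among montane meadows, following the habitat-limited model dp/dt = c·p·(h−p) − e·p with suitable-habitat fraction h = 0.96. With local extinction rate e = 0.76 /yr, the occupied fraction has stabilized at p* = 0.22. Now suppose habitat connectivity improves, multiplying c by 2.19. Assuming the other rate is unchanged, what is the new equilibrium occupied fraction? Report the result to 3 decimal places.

0.622

Balance c(h−p*) = e gives c = e/(0.96 − 0.22000) = 0.76/0.74000 = 1.02703.
New p* = 0.96 − e/c = 0.96 − 0.76000/2.24920 = 0.62210.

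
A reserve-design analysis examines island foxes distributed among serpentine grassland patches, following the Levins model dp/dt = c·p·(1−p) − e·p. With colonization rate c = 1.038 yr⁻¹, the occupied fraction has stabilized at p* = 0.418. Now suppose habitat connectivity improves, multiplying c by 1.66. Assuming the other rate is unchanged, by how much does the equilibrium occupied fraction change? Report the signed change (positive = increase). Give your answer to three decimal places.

0.231

Balance c(1−p*) = e gives e = 1.038×(1 − 0.41800) = 0.60412.
New p* = 1 − e/c = 1 − 0.60412/1.72308 = 0.64940.
Δp* = 0.64940 − 0.41800 = +0.23140.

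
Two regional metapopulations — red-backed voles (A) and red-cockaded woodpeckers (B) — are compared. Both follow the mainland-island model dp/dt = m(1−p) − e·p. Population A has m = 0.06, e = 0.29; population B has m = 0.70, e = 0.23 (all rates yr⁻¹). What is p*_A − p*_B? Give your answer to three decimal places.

-0.581

A: p*_A = m/(m+e) = 0.06/0.3500 = 0.1714.
B: p*_B = 0.70/0.9300 = 0.7527.
p*_A − p*_B = 0.1714 − 0.7527 = -0.5813.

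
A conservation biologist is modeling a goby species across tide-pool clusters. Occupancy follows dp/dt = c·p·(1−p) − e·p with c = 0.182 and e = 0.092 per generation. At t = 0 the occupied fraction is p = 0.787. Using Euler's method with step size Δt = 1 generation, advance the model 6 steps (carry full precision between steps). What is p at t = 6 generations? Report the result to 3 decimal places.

0.623

Update rule: p ← p + [c·p·(1−p) − e·p]·Δt with Δt = 1.
step 1: Δp = -0.04190, p = 0.74510
step 2: Δp = -0.03398, p = 0.71112
step 3: Δp = -0.02804, p = 0.68309
step 4: Δp = -0.02344, p = 0.65964
step 5: Δp = -0.01983, p = 0.63982
step 6: Δp = -0.01692, p = 0.62290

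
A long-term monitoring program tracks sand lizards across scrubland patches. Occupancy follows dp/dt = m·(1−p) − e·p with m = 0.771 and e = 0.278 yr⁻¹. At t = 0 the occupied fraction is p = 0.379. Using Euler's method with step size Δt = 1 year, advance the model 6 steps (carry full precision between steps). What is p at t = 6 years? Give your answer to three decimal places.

Update rule: p ← p + [m·(1−p) − e·p]·Δt with Δt = 1.
t = 1: p = 0.37900 + (+0.37343) = 0.75243
t = 2: p = 0.75243 + (-0.01830) = 0.73413
t = 3: p = 0.73413 + (+0.00090) = 0.73503
t = 4: p = 0.73503 + (-0.00004) = 0.73498
t = 5: p = 0.73498 + (+0.00000) = 0.73499
t = 6: p = 0.73499 + (-0.00000) = 0.73499

0.735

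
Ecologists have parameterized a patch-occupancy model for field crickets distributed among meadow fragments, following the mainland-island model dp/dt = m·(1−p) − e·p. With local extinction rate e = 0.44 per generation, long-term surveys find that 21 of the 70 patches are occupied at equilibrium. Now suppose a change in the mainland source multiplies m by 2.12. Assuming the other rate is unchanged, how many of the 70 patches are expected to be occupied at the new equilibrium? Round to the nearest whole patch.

33

Observed p* = 21/70 = 0.30000.
Balance m(1−p*) = e·p* gives m = e·p*/(1−p*) = 0.44×0.30000/0.70000 = 0.18857.
New p* = m/(m+e) = 0.39977/(0.39977+0.44000) = 0.47605.
Expected occupied = 70 × 0.47605 = 33.32 ≈ 33.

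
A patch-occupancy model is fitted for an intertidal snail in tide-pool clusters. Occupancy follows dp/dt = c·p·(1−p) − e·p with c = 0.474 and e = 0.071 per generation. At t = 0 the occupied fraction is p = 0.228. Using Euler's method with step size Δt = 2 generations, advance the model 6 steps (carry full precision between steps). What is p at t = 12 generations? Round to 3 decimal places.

0.847

Update rule: p ← p + [c·p·(1−p) − e·p]·Δt with Δt = 2.
step 1: Δp = +0.13449, p = 0.36249
step 2: Δp = +0.16760, p = 0.53009
step 3: Δp = +0.16087, p = 0.69096
step 4: Δp = +0.10432, p = 0.79527
step 5: Δp = +0.04142, p = 0.83669
step 6: Δp = +0.01072, p = 0.84741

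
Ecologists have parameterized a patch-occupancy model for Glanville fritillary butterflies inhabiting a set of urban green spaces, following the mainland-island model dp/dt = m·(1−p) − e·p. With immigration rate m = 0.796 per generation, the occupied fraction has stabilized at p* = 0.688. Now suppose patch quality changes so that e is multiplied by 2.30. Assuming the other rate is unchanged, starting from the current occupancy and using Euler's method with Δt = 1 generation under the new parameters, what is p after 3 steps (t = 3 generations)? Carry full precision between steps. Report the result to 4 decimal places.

Balance m(1−p*) = e·p* gives e = m(1−p*)/p* = 0.796×0.31200/0.68800 = 0.36098.
Starting from p₀ = 0.68800; update p ← p + (dp/dt)·Δt with the new parameters.
t = 1: p = 0.68800 + (-0.32286) = 0.36514
t = 2: p = 0.36514 + (+0.20219) = 0.56733
t = 3: p = 0.56733 + (-0.12662) = 0.44071

0.4407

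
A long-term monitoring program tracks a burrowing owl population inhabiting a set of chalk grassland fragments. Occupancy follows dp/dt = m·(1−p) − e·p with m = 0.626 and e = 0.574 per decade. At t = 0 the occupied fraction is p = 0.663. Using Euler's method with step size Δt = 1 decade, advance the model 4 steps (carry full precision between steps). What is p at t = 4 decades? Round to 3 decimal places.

0.522

Update rule: p ← p + [m·(1−p) − e·p]·Δt with Δt = 1.
step 1: Δp = -0.16960, p = 0.49340
step 2: Δp = +0.03392, p = 0.52732
step 3: Δp = -0.00678, p = 0.52054
step 4: Δp = +0.00136, p = 0.52189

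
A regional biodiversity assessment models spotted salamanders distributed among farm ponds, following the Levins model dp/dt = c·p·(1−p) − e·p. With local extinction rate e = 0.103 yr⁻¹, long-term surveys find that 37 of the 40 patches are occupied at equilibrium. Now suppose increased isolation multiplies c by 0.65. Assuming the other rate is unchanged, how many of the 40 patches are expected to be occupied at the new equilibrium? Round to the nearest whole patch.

35

Observed p* = 37/40 = 0.92500.
Balance c(1−p*) = e gives c = e/(1 − 0.92500) = 0.103/0.07500 = 1.37333.
New p* = 1 − e/c = 1 − 0.10300/0.89266 = 0.88461.
Expected occupied = 40 × 0.88461 = 35.38 ≈ 35.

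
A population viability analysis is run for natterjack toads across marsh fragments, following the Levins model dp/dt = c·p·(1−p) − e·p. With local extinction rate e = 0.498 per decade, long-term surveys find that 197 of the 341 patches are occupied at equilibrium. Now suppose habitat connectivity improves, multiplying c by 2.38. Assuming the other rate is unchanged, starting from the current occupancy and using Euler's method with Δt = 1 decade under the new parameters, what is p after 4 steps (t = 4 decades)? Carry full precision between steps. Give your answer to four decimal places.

Observed p* = 197/341 = 0.57771.
Balance c(1−p*) = e gives c = e/(1 − 0.57771) = 0.498/0.42229 = 1.17929.
Starting from p₀ = 0.57771; update p ← p + (dp/dt)·Δt with the new parameters.
t = 1: p = 0.57771 + (+0.39703) = 0.97474
t = 2: p = 0.97474 + (-0.41631) = 0.55843
t = 3: p = 0.55843 + (+0.41400) = 0.97243
t = 4: p = 0.97243 + (-0.40901) = 0.56341

0.5634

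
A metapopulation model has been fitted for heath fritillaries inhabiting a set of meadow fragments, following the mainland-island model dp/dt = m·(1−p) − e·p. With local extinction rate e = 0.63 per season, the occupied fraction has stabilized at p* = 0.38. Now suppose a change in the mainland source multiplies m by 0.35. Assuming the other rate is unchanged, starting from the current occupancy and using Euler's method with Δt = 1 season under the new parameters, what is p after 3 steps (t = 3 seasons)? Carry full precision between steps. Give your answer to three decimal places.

0.179

Balance m(1−p*) = e·p* gives m = e·p*/(1−p*) = 0.63×0.38000/0.62000 = 0.38613.
Starting from p₀ = 0.38000; update p ← p + (dp/dt)·Δt with the new parameters.
  1  |  dp/dt·Δt = -0.155610  |  p_1 = 0.224390
  2  |  dp/dt·Δt = -0.036546  |  p_2 = 0.187844
  3  |  dp/dt·Δt = -0.008583  |  p_3 = 0.179261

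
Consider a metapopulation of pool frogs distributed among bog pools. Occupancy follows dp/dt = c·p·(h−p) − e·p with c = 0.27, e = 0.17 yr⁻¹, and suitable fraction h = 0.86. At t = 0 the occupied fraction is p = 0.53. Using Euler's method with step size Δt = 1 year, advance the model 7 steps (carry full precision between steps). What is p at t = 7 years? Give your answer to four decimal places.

Update rule: p ← p + [c·p·(h−p) − e·p]·Δt with Δt = 1.
step 1: Δp = -0.04288, p = 0.48712
step 2: Δp = -0.03377, p = 0.45335
step 3: Δp = -0.02729, p = 0.42606
step 4: Δp = -0.02251, p = 0.40355
step 5: Δp = -0.01887, p = 0.38468
step 6: Δp = -0.01603, p = 0.36865
step 7: Δp = -0.01376, p = 0.35489

0.3549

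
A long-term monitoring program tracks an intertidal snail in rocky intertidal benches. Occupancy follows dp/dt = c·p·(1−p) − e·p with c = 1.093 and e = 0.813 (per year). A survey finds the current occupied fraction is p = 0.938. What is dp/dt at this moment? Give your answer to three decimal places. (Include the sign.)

Colonization term: c·p·(1−p) = 1.093×0.938×0.0620 = 0.06356.
Extinction term: e·p = 0.76259.
dp/dt = 0.06356 − 0.76259 = -0.69903.

-0.699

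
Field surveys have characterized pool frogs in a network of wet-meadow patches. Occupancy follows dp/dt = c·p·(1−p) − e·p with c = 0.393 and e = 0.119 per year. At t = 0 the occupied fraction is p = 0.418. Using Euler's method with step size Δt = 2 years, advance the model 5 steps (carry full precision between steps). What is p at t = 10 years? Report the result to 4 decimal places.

0.6828

Update rule: p ← p + [c·p·(1−p) − e·p]·Δt with Δt = 2.
step 1: Δp = +0.09173, p = 0.50973
step 2: Δp = +0.07511, p = 0.58484
step 3: Δp = +0.05165, p = 0.63649
step 4: Δp = +0.03037, p = 0.66686
step 5: Δp = +0.01590, p = 0.68276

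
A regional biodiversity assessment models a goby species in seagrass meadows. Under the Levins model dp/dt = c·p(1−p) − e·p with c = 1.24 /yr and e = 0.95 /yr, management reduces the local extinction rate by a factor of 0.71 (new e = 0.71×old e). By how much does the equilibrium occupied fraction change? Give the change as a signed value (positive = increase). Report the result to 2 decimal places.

0.22

Before: p* = 1 − 0.95/1.24 = 0.2339.
After the change, c = 1.24, e = 0.6745, so p* = 1 − 0.6745/1.24 = 0.4560.
Δp* = 0.4560 − 0.2339 = +0.2222.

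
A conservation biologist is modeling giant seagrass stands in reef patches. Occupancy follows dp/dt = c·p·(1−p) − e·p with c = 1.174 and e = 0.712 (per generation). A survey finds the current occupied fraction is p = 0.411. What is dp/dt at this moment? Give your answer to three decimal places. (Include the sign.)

-0.008

Colonization term: c·p·(1−p) = 1.174×0.411×0.5890 = 0.28420.
Extinction term: e·p = 0.29263.
dp/dt = 0.28420 − 0.29263 = -0.00843.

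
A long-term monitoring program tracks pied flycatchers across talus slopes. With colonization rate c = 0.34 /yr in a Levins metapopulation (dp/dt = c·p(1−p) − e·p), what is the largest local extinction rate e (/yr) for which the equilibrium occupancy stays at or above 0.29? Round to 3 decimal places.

1 − e/c ≥ 0.29 ⇒ e ≤ c(1 − 0.29) = 0.34 × 0.7100.
e_max = 0.2414.

0.241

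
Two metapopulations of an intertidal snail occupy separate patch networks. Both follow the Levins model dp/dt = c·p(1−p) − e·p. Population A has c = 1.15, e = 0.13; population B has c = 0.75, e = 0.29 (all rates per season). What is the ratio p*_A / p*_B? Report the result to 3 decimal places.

1.446

A: p*_A = 1 − 0.13/1.15 = 0.8870.
B: p*_B = 1 − 0.29/0.75 = 0.6133.
p*_A / p*_B = 0.8870/0.6133 = 1.4461.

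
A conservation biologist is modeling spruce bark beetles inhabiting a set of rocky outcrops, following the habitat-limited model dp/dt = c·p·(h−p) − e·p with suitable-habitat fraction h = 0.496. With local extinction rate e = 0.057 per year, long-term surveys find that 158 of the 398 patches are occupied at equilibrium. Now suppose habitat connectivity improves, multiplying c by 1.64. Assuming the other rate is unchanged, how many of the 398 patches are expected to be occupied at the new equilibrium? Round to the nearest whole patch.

173

Observed p* = 158/398 = 0.39698.
Balance c(h−p*) = e gives c = e/(0.496 − 0.39698) = 0.057/0.09902 = 0.57564.
New p* = 0.496 − e/c = 0.496 − 0.05700/0.94405 = 0.43562.
Expected occupied = 398 × 0.43562 = 173.38 ≈ 173.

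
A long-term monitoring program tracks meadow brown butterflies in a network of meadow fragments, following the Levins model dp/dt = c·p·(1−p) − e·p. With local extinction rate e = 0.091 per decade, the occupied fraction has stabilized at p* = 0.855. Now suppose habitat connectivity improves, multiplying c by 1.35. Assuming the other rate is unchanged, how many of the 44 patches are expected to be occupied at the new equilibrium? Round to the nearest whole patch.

Balance c(1−p*) = e gives c = e/(1 − 0.85500) = 0.091/0.14500 = 0.62759.
New p* = 1 − e/c = 1 − 0.09100/0.84725 = 0.89259.
Expected occupied = 44 × 0.89259 = 39.27 ≈ 39.

39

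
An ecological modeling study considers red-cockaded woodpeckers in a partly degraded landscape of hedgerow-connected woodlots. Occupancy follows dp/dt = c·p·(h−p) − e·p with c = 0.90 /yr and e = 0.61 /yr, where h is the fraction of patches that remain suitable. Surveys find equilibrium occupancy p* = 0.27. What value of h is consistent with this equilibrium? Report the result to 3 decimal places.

0.948

At equilibrium c(h−p*) = e, so h = p* + e/c.
h = 0.27 + 0.61/0.90 = 0.27 + 0.6778 = 0.9478.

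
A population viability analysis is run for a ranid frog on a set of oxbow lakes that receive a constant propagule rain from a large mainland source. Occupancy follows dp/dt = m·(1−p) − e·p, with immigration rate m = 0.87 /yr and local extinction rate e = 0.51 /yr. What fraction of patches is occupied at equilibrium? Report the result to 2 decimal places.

Setting dp/dt = 0: m − m·p* = e·p*, so m = (m+e)·p*.
p* = m/(m+e) = 0.87/(0.87+0.51) = 0.87/1.3800 = 0.6304.

0.63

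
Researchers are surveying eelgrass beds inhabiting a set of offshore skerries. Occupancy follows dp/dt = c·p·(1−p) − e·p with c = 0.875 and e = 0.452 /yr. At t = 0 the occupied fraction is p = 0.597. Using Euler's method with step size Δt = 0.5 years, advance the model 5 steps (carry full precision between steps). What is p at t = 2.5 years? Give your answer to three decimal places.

0.512

Update rule: p ← p + [c·p·(1−p) − e·p]·Δt with Δt = 0.5.
step 1: Δp = -0.02966, p = 0.56734
step 2: Δp = -0.02083, p = 0.54651
step 3: Δp = -0.01508, p = 0.53143
step 4: Δp = -0.01116, p = 0.52027
step 5: Δp = -0.00839, p = 0.51188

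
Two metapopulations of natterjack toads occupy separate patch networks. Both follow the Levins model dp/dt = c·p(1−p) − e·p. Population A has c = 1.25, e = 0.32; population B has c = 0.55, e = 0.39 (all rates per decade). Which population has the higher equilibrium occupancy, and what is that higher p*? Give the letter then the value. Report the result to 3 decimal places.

A, 0.744

A: p*_A = 1 − 0.32/1.25 = 0.7440.
B: p*_B = 1 − 0.39/0.55 = 0.2909.
A is higher at 0.7440.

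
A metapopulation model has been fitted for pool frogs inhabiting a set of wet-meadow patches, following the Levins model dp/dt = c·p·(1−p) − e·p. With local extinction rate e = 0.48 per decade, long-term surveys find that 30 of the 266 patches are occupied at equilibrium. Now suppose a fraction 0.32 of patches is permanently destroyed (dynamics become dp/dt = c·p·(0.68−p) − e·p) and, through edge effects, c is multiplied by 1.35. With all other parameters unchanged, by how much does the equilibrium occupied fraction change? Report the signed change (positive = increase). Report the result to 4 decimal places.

-0.0900

Observed p* = 30/266 = 0.11278.
Balance c(1−p*) = e gives c = e/(1 − 0.11278) = 0.48/0.88722 = 0.54102.
New p* = 0.68 − e/c = 0.68 − 0.48000/0.73038 = 0.02281.
Δp* = 0.02281 − 0.11278 = -0.08997.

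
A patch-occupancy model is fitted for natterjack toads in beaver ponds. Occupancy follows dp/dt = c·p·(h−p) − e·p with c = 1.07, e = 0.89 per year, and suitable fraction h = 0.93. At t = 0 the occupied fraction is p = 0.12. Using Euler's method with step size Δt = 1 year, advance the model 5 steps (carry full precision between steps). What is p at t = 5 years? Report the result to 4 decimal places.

0.1095

Update rule: p ← p + [c·p·(h−p) − e·p]·Δt with Δt = 1.
p: 0.12000 → 0.11720  (Δp = -0.00280)
p: 0.11720 → 0.11482  (Δp = -0.00238)
p: 0.11482 → 0.11278  (Δp = -0.00204)
p: 0.11278 → 0.11103  (Δp = -0.00176)
p: 0.11103 → 0.10951  (Δp = -0.00152)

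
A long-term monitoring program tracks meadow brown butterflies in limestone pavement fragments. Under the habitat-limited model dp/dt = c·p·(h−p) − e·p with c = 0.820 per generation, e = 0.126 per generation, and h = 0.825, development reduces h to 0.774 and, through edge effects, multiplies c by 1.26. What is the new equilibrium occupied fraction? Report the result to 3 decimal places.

Before: p* = h − e/c = 0.825 − 0.126/0.820 = 0.825 − 0.1537 = 0.6713.
After: c = 1.0332, e = 0.126, h = 0.774; p* = 0.774 − 0.126/1.0332 = 0.6520.

0.652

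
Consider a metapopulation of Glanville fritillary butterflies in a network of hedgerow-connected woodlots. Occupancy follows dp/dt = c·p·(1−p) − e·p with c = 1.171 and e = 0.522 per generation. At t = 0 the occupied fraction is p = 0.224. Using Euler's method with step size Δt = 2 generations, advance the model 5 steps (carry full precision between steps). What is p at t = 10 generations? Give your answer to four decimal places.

Update rule: p ← p + [c·p·(1−p) − e·p]·Δt with Δt = 2.
p: 0.22400 → 0.39724  (Δp = +0.17324)
p: 0.39724 → 0.54329  (Δp = +0.14605)
p: 0.54329 → 0.55721  (Δp = +0.01392)
p: 0.55721 → 0.55332  (Δp = -0.00389)
p: 0.55332 → 0.55450  (Δp = +0.00118)

0.5545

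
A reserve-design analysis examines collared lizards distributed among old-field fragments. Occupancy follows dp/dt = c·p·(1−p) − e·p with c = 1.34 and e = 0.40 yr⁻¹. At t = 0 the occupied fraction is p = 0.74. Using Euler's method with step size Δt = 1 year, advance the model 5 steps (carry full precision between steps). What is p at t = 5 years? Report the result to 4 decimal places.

0.7015

Update rule: p ← p + [c·p·(1−p) − e·p]·Δt with Δt = 1.
p: 0.74000 → 0.70182  (Δp = -0.03818)
p: 0.70182 → 0.70151  (Δp = -0.00030)
p: 0.70151 → 0.70149  (Δp = -0.00002)
p: 0.70149 → 0.70149  (Δp = -0.00000)
p: 0.70149 → 0.70149  (Δp = -0.00000)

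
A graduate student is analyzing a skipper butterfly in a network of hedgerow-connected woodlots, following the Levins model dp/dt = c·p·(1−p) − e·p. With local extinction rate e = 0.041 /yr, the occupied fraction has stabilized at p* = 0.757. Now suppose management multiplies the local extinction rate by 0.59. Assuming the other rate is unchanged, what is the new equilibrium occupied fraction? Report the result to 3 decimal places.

0.857

Balance c(1−p*) = e gives c = e/(1 − 0.75700) = 0.041/0.24300 = 0.16872.
New p* = 1 − e/c = 1 − 0.02419/0.16872 = 0.85663.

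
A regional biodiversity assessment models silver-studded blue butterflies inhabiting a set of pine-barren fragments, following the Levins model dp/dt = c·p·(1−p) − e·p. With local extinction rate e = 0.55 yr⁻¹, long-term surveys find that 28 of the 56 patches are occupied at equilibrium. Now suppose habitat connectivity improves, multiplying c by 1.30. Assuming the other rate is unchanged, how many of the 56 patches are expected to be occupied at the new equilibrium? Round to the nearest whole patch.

34

Observed p* = 28/56 = 0.50000.
Balance c(1−p*) = e gives c = e/(1 − 0.50000) = 0.55/0.50000 = 1.10000.
New p* = 1 − e/c = 1 − 0.55000/1.43000 = 0.61538.
Expected occupied = 56 × 0.61538 = 34.46 ≈ 34.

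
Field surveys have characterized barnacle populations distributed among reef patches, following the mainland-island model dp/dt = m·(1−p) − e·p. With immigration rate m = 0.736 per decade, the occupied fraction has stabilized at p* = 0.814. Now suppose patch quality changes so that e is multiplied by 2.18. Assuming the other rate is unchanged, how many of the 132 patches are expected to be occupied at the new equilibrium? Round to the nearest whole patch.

Balance m(1−p*) = e·p* gives e = m(1−p*)/p* = 0.736×0.18600/0.81400 = 0.16818.
New p* = m/(m+e) = 0.73600/(0.73600+0.36663) = 0.66749.
Expected occupied = 132 × 0.66749 = 88.11 ≈ 88.

88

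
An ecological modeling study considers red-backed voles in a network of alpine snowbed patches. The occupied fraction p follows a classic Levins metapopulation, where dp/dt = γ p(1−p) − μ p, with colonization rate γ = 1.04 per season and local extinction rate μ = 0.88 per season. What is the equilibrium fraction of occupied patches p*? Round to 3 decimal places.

At equilibrium, colonization balances extinction: γ·p*·(1−p*) = μ·p*.
So p* = 1 − μ/γ = 1 − 0.88/1.04 = 1 − 0.8462 = 0.1538.

0.154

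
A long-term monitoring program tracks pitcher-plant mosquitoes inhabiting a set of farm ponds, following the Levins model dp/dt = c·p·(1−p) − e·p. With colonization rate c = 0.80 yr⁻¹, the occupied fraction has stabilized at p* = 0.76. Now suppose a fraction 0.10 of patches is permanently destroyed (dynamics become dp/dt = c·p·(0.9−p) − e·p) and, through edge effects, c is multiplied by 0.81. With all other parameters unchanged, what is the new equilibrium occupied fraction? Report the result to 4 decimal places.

0.6037

Balance c(1−p*) = e gives e = 0.80×(1 − 0.76000) = 0.19200.
New p* = 0.9 − e/c = 0.9 − 0.19200/0.64800 = 0.60370.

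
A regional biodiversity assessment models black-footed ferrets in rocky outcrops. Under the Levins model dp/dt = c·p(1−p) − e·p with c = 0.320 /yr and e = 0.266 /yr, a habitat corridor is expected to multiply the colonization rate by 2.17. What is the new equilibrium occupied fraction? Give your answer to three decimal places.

Before: p* = 1 − 0.266/0.320 = 0.1687.
After the change, c = 0.6944, e = 0.266, so p* = 1 − 0.266/0.6944 = 0.6169.

0.617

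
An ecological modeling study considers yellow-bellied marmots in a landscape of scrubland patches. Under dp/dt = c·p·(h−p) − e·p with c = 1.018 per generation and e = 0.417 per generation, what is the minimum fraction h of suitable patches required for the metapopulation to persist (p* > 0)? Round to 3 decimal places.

p* = h − e/c is positive only when h > e/c.
h_min = e/c = 0.417/1.018 = 0.4096.

0.410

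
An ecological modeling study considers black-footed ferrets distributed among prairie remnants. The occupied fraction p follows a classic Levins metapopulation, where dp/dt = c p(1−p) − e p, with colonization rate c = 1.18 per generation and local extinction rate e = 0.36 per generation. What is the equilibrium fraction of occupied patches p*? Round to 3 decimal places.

Setting dp/dt = 0 and dividing through by p* gives c·(1−p*) = e.
So p* = 1 − e/c = 1 − 0.36/1.18 = 1 − 0.3051 = 0.6949.

0.695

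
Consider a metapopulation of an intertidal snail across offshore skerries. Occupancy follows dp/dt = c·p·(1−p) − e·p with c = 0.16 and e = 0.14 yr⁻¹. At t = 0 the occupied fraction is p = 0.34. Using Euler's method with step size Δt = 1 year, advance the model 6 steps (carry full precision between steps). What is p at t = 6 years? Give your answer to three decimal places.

Update rule: p ← p + [c·p·(1−p) − e·p]·Δt with Δt = 1.
t = 1: p = 0.34000 + (-0.01170) = 0.32830
t = 2: p = 0.32830 + (-0.01068) = 0.31762
t = 3: p = 0.31762 + (-0.00979) = 0.30784
t = 4: p = 0.30784 + (-0.00901) = 0.29883
t = 5: p = 0.29883 + (-0.00831) = 0.29052
t = 6: p = 0.29052 + (-0.00769) = 0.28283

0.283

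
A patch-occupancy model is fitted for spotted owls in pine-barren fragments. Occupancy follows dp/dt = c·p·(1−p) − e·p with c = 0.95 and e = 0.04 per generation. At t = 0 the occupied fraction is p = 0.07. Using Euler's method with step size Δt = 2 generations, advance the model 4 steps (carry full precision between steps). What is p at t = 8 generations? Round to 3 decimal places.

1.000

Update rule: p ← p + [c·p·(1−p) − e·p]·Δt with Δt = 2.
  1  |  dp/dt·Δt = +0.118090  |  p_1 = 0.188090
  2  |  dp/dt·Δt = +0.275106  |  p_2 = 0.463196
  3  |  dp/dt·Δt = +0.435371  |  p_3 = 0.898567
  4  |  dp/dt·Δt = +0.101290  |  p_4 = 0.999856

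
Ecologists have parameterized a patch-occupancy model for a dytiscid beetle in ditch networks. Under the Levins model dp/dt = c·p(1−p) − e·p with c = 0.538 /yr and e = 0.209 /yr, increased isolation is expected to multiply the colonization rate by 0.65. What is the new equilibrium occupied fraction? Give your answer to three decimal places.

Before: p* = 1 − 0.209/0.538 = 0.6115.
After the change, c = 0.3497, e = 0.209, so p* = 1 − 0.209/0.3497 = 0.4023.

0.402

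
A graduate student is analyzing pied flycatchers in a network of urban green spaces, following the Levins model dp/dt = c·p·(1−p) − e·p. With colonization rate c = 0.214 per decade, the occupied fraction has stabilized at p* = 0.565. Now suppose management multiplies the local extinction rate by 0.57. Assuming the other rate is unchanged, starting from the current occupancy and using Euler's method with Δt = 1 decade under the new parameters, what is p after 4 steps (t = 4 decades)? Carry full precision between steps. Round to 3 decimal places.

Balance c(1−p*) = e gives e = 0.214×(1 − 0.56500) = 0.09309.
Starting from p₀ = 0.56500; update p ← p + (dp/dt)·Δt with the new parameters.
t = 1: p = 0.56500 + (+0.02262) = 0.58762
t = 2: p = 0.58762 + (+0.02068) = 0.60829
t = 3: p = 0.60829 + (+0.01871) = 0.62701
t = 4: p = 0.62701 + (+0.01678) = 0.64379

0.644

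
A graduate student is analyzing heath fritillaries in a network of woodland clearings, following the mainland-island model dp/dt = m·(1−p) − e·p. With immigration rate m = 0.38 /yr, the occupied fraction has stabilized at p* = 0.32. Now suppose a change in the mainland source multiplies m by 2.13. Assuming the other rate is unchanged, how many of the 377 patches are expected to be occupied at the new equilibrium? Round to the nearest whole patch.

189

Balance m(1−p*) = e·p* gives e = m(1−p*)/p* = 0.38×0.68000/0.32000 = 0.80750.
New p* = m/(m+e) = 0.80940/(0.80940+0.80750) = 0.50059.
Expected occupied = 377 × 0.50059 = 188.72 ≈ 189.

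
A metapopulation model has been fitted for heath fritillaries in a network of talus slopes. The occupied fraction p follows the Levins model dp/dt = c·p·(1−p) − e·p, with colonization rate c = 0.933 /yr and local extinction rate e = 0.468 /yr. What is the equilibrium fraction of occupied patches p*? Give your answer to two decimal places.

Setting dp/dt = 0 and dividing through by p* gives c·(1−p*) = e.
So p* = 1 − e/c = 1 − 0.468/0.933 = 1 − 0.5016 = 0.4984.

0.50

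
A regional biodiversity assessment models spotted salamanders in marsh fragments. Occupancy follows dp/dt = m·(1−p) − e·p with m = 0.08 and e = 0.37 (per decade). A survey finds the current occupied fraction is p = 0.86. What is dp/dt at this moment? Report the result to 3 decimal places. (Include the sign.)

-0.307

Colonization term: m·(1−p) = 0.08×0.1400 = 0.01120.
Extinction term: e·p = 0.31820.
dp/dt = 0.01120 − 0.31820 = -0.30700.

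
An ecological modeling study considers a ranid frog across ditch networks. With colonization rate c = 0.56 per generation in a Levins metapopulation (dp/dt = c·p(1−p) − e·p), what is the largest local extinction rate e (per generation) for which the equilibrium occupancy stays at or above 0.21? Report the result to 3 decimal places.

1 − e/c ≥ 0.21 ⇒ e ≤ c(1 − 0.21) = 0.56 × 0.7900.
e_max = 0.4424.

0.442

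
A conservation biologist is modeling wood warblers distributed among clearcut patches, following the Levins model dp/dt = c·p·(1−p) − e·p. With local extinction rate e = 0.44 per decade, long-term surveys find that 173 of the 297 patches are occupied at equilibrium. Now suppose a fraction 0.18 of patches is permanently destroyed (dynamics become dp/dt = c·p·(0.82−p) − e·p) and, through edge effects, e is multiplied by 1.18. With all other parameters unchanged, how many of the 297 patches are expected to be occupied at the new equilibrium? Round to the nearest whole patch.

Observed p* = 173/297 = 0.58249.
Balance c(1−p*) = e gives c = e/(1 − 0.58249) = 0.44/0.41751 = 1.05387.
New p* = 0.82 − e/c = 0.82 − 0.51920/1.05387 = 0.32734.
Expected occupied = 297 × 0.32734 = 97.22 ≈ 97.

97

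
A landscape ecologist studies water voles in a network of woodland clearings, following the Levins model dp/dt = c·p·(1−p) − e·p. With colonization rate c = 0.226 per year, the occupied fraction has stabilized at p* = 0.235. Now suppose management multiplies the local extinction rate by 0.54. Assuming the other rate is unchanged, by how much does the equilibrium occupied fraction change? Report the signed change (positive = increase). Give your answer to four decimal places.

0.3519

Balance c(1−p*) = e gives e = 0.226×(1 − 0.23500) = 0.17289.
New p* = 1 − e/c = 1 − 0.09336/0.22600 = 0.58690.
Δp* = 0.58690 − 0.23500 = +0.35190.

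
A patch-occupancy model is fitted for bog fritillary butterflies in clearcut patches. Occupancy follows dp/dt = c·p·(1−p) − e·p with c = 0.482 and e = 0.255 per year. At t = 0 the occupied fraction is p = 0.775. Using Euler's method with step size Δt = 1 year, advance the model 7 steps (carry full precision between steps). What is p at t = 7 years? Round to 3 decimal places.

0.499

Update rule: p ← p + [c·p·(1−p) − e·p]·Δt with Δt = 1.
step 1: Δp = -0.11358, p = 0.66142
step 2: Δp = -0.06072, p = 0.60070
step 3: Δp = -0.03757, p = 0.56313
step 4: Δp = -0.02502, p = 0.53811
step 5: Δp = -0.01742, p = 0.52069
step 6: Δp = -0.01248, p = 0.50821
step 7: Δp = -0.00913, p = 0.49908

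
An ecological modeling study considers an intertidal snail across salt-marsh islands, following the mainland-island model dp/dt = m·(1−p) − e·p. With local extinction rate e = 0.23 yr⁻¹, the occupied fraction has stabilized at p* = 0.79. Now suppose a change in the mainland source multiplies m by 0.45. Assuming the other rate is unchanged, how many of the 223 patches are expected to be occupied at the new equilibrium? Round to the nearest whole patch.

Balance m(1−p*) = e·p* gives m = e·p*/(1−p*) = 0.23×0.79000/0.21000 = 0.86524.
New p* = m/(m+e) = 0.38936/(0.38936+0.23000) = 0.62865.
Expected occupied = 223 × 0.62865 = 140.19 ≈ 140.

140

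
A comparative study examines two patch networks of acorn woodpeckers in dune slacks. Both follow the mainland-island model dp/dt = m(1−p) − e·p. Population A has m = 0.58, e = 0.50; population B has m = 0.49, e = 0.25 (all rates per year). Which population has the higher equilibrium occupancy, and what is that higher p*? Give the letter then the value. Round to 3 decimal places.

B, 0.662

A: p*_A = m/(m+e) = 0.58/1.0800 = 0.5370.
B: p*_B = 0.49/0.7400 = 0.6622.
B is higher at 0.6622.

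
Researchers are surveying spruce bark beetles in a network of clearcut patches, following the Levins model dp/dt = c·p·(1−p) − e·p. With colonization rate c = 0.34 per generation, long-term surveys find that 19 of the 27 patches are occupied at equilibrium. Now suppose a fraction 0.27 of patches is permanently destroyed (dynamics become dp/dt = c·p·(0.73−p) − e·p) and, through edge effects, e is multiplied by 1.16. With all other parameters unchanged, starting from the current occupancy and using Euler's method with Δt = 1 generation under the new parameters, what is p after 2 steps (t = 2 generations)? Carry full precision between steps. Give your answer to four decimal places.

0.5762

Observed p* = 19/27 = 0.70370.
Balance c(1−p*) = e gives e = 0.34×(1 − 0.70370) = 0.10074.
Starting from p₀ = 0.70370; update p ← p + (dp/dt)·Δt with the new parameters.
  1  |  dp/dt·Δt = -0.075943  |  p_1 = 0.627761
  2  |  dp/dt·Δt = -0.051538  |  p_2 = 0.576223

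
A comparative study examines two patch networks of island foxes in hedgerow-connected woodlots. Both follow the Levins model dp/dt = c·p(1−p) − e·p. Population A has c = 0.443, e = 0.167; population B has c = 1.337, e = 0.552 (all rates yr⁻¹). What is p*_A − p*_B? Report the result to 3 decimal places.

A: p*_A = 1 − 0.167/0.443 = 0.6230.
B: p*_B = 1 − 0.552/1.337 = 0.5871.
p*_A − p*_B = 0.6230 − 0.5871 = 0.0359.

0.036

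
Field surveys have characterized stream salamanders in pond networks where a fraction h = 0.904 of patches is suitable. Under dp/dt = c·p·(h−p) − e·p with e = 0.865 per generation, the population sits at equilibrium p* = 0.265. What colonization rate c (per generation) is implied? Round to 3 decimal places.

1.354

At equilibrium c(h−p*) = e, so c = e/(h−p*).
c = 0.865/(0.904 − 0.265) = 0.865/0.6390 = 1.3537.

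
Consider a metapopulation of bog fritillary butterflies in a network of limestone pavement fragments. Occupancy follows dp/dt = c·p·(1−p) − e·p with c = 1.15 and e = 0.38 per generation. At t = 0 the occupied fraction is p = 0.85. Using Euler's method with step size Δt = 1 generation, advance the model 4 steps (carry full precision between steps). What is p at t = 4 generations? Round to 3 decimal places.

Update rule: p ← p + [c·p·(1−p) − e·p]·Δt with Δt = 1.
step 1: Δp = -0.17638, p = 0.67362
step 2: Δp = -0.00314, p = 0.67048
step 3: Δp = -0.00071, p = 0.66977
step 4: Δp = -0.00016, p = 0.66961

0.670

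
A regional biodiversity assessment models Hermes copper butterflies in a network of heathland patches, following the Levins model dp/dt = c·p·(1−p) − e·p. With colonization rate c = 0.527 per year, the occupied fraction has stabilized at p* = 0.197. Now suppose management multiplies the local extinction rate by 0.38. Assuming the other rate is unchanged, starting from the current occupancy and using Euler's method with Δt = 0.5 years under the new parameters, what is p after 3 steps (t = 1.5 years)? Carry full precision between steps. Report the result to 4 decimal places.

Balance c(1−p*) = e gives e = 0.527×(1 − 0.19700) = 0.42318.
Starting from p₀ = 0.19700; update p ← p + (dp/dt)·Δt with the new parameters.
  1  |  dp/dt·Δt = +0.025844  |  p_1 = 0.222844
  2  |  dp/dt·Δt = +0.027716  |  p_2 = 0.250560
  3  |  dp/dt·Δt = +0.029334  |  p_3 = 0.279894

0.2799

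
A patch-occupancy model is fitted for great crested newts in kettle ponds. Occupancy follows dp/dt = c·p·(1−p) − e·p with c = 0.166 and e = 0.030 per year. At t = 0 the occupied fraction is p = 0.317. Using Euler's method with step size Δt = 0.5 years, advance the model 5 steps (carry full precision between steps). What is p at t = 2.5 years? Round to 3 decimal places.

Update rule: p ← p + [c·p·(1−p) − e·p]·Δt with Δt = 0.5.
p: 0.31700 → 0.33022  (Δp = +0.01322)
p: 0.33022 → 0.34362  (Δp = +0.01340)
p: 0.34362 → 0.35719  (Δp = +0.01357)
p: 0.35719 → 0.37088  (Δp = +0.01370)
p: 0.37088 → 0.38469  (Δp = +0.01380)

0.385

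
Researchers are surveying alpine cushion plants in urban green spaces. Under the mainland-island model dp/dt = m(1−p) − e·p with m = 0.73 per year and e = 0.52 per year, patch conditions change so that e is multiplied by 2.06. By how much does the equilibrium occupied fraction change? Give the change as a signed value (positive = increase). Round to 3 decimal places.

Before: p* = 0.73/(0.73+0.52) = 0.5840.
After: m = 0.73, e = 1.0712; p* = 0.73/1.8012 = 0.4053.
Δp* = 0.4053 − 0.5840 = -0.1787.

-0.179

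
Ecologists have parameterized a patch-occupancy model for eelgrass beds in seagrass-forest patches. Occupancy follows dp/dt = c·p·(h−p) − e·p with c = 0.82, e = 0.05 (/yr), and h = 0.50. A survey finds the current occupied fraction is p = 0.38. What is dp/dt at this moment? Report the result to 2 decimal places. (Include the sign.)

0.02

Colonization term: c·p·(h−p) = 0.82×0.38×0.1200 = 0.03739.
Extinction term: e·p = 0.01900.
dp/dt = 0.03739 − 0.01900 = 0.01839.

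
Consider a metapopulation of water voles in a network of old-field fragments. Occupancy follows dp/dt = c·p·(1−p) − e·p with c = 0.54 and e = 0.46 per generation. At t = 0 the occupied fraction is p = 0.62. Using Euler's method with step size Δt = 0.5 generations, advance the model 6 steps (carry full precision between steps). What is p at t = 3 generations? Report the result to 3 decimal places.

Update rule: p ← p + [c·p·(1−p) − e·p]·Δt with Δt = 0.5.
p: 0.62000 → 0.54101  (Δp = -0.07899)
p: 0.54101 → 0.48363  (Δp = -0.05739)
p: 0.48363 → 0.43982  (Δp = -0.04381)
p: 0.43982 → 0.40518  (Δp = -0.03464)
p: 0.40518 → 0.37706  (Δp = -0.02812)
p: 0.37706 → 0.35376  (Δp = -0.02331)

0.354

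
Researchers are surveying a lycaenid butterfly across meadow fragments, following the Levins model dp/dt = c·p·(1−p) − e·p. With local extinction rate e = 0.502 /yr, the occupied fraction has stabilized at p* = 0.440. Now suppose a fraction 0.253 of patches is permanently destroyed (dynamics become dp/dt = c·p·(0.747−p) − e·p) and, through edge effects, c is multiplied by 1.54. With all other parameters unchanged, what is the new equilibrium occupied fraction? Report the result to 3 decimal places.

0.383

Balance c(1−p*) = e gives c = e/(1 − 0.44000) = 0.502/0.56000 = 0.89643.
New p* = 0.747 − e/c = 0.747 − 0.50200/1.38050 = 0.38336.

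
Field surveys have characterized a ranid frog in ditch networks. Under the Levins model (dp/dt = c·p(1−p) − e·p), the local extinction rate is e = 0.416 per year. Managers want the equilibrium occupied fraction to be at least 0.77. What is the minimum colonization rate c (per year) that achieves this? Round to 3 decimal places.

1.809

p* = 1 − e/c ≥ 0.77 requires e/c ≤ 0.2300, i.e. c ≥ e/0.2300.
c_min = 0.416/0.2300 = 1.8087.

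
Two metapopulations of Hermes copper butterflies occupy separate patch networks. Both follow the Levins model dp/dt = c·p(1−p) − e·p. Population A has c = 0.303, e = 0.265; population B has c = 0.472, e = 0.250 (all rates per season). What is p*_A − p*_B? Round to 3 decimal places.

A: p*_A = 1 − 0.265/0.303 = 0.1254.
B: p*_B = 1 − 0.250/0.472 = 0.4703.
p*_A − p*_B = 0.1254 − 0.4703 = -0.3449.

-0.345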